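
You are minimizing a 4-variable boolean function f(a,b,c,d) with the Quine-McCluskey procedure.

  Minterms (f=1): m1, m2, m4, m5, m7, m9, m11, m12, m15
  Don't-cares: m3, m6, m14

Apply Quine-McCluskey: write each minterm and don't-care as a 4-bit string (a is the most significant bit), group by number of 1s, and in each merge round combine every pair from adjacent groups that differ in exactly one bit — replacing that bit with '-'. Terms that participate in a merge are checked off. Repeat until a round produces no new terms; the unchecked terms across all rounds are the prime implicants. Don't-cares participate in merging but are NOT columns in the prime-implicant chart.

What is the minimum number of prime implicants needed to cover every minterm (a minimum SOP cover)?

Round 0: 0001✓ 0010✓ 0011✓ 0100✓ 0101✓ 0110✓ 0111✓ 1001✓ 1011✓ 1100✓ 1110✓ 1111✓
Round 1: -001✓ -011✓ -100✓ -110✓ -111✓ 0-01✓ 0-10✓ 0-11✓ 00-1✓ 001-✓ 01-0✓ 01-1✓ 010-✓ 011-✓ 1-11✓ 10-1✓ 11-0✓ 111-✓
Round 2: --11 -0-1 -1-0 -11- 0--1 0-1- 01--
PIs = {--11, -0-1, -1-0, -11-, 0--1, 0-1-, 01--}
Coverage chart:
  m1: -0-1,0--1
  m2: 0-1- ←essential
  m4: -1-0,01--
  m5: 0--1,01--
  m7: --11,-11-,0--1,0-1-,01--
  m9: -0-1 ←essential
  m11: --11,-0-1
  m12: -1-0 ←essential
  m15: --11,-11-
Essential: -0-1, -1-0, 0-1-
Petrick residual → --11, 0--1
Min cover (5 terms): cd + b'd + bd' + a'd + a'c

5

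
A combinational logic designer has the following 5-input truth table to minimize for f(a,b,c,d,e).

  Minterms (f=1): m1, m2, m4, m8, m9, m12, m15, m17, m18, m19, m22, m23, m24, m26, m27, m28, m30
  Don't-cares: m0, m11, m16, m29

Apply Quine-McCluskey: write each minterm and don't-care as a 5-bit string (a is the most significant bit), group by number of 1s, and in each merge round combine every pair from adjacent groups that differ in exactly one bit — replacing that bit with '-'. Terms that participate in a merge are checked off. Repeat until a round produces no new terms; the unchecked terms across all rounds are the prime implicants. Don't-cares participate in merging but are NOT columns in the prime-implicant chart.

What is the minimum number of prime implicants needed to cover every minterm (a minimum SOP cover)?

Round 0: 00000✓ 00001✓ 00010✓ 00100✓ 01000✓ 01001✓ 01011✓ 01100✓ 01111✓ 10000✓ 10001✓ 10010✓ 10011✓ 10110✓ 10111✓ 11000✓ 11010✓ 11011✓ 11100✓ 11101✓ 11110✓
Round 1: -0000✓ -0001✓ -0010✓ -1000✓ -1011 -1100✓ 0-000✓ 0-001✓ 0-100✓ 00-00✓ 000-0✓ 0000-✓ 01-00✓ 01-11 010-1 0100-✓ 1-000✓ 1-010✓ 1-011✓ 1-110✓ 10-10✓ 10-11✓ 100-0✓ 100-1✓ 1000-✓ 1001-✓ 1011-✓ 11-00✓ 11-10✓ 110-0✓ 1101-✓ 111-0✓ 1110-
Round 2: --000 -00-0 -000- -1-00 0--00 0-00- 1--10 1-0-0 1-01- 10-1- 100-- 11--0
PIs = {--000, -00-0, -000-, -1-00, -1011, 0--00, 0-00-, 01-11, 010-1, 1--10, 1-0-0, 1-01-, 10-1-, 100--, 11--0, 1110-}
Coverage chart:
  m1: -000-,0-00-
  m2: -00-0 ←essential
  m4: 0--00 ←essential
  m8: --000,-1-00,0--00,0-00-
  m9: 0-00-,010-1
  m12: -1-00,0--00
  m15: 01-11 ←essential
  m17: -000-,100--
  m18: -00-0,1--10,1-0-0,1-01-,10-1-,100--
  m19: 1-01-,10-1-,100--
  m22: 1--10,10-1-
  m23: 10-1- ←essential
  m24: --000,-1-00,1-0-0,11--0
  m26: 1--10,1-0-0,1-01-,11--0
  m27: -1011,1-01-
  m28: -1-00,11--0,1110-
  m30: 1--10,11--0
Essential: -00-0, 0--00, 01-11, 10-1-
Petrick residual → -000-, -1011, 0-00-, 11--0
Min cover (8 terms): b'c'e' + b'c'd' + bc'de + a'd'e' + a'c'd' + a'bde + ab'd + abe'

8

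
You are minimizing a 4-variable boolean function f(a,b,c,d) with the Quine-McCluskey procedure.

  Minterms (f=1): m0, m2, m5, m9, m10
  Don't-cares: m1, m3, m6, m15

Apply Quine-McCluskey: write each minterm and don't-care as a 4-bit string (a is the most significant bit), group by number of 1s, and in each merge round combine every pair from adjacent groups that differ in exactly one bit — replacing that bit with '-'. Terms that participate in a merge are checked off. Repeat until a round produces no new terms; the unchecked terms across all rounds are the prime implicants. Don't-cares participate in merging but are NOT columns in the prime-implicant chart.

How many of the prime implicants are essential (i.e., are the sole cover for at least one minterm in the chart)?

4

[col 0] 0000*, 0001*, 0010*, 0011*, 0101*, 0110*, 1001*, 1010*, 1111
[col 1] -001, -010, 0-01, 0-10, 00-0*, 00-1*, 000-*, 001-*
[col 2] 00--
Prime implicants: -001, -010, 0-01, 0-10, 00--, 1111
PI chart (minterm → PIs covering it):
  0 | 00--  (sole → essential)
  2 | -010,0-10,00--
  5 | 0-01  (sole → essential)
  9 | -001  (sole → essential)
  10 | -010  (sole → essential)
Essential prime implicants: -001, -010, 0-01, 00--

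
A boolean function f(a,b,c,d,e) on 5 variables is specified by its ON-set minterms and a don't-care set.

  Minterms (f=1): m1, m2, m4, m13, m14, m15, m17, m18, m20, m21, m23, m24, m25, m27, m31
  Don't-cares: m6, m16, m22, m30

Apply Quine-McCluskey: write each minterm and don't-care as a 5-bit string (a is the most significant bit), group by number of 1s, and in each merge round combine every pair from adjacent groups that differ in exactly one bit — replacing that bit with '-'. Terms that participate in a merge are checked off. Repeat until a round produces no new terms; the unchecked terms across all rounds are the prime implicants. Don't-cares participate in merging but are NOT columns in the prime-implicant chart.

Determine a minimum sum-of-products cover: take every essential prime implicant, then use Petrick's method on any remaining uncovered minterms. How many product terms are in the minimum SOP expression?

8

[col 0] 00001*, 00010*, 00100*, 00110*, 01101*, 01110*, 01111*, 10000*, 10001*, 10010*, 10100*, 10101*, 10110*, 10111*, 11000*, 11001*, 11011*, 11110*, 11111*
[col 1] -0001, -0010*, -0100*, -0110*, -1110*, -1111*, 0-110*, 00-10*, 001-0*, 011-1, 0111-*, 1-000*, 1-001*, 1-110*, 1-111*, 10-00*, 10-01*, 10-10*, 100-0*, 1000-*, 101-0*, 101-1*, 1010-*, 1011-*, 11-11, 110-1, 1100-*, 1111-*
[col 2] --110, -0-10, -01-0, -111-, 1-00-, 1-11-, 10--0, 10-0-, 101--
Prime implicants: --110, -0-10, -0001, -01-0, -111-, 011-1, 1-00-, 1-11-, 10--0, 10-0-, 101--, 11-11, 110-1
PI chart (minterm → PIs covering it):
  1 | -0001  (sole → essential)
  2 | -0-10  (sole → essential)
  4 | -01-0  (sole → essential)
  13 | 011-1  (sole → essential)
  14 | --110,-111-
  15 | -111-,011-1
  17 | -0001,1-00-,10-0-
  18 | -0-10,10--0
  20 | -01-0,10--0,10-0-,101--
  21 | 10-0-,101--
  23 | 1-11-,101--
  24 | 1-00-  (sole → essential)
  25 | 1-00-,110-1
  27 | 11-11,110-1
  31 | -111-,1-11-,11-11
Essential prime implicants: -0-10, -0001, -01-0, 011-1, 1-00-
Petrick residual → --110, 101--, 11-11
Minimum SOP uses 8 PIs: cde' + b'de' + b'c'd'e + b'ce' + a'bce + ac'd' + ab'c + abde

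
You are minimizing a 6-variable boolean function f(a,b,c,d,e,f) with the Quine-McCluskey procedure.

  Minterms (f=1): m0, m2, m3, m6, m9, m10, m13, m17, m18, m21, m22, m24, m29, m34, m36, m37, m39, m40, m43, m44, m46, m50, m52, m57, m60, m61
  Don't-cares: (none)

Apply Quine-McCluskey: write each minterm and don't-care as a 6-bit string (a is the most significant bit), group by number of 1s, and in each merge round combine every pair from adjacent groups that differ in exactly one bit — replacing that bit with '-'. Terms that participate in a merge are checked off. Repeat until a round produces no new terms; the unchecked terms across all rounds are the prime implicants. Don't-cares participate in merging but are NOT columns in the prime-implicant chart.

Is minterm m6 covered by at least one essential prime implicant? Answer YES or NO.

[col 0] 000000*, 000010*, 000011*, 000110*, 001001*, 001010*, 001101*, 010001*, 010010*, 010101*, 010110*, 011000, 011101*, 100010*, 100100*, 100101*, 100111*, 101000*, 101011, 101100*, 101110*, 110010*, 110100*, 111001*, 111100*, 111101*
[col 1] -00010*, -10010*, -11101, 0-0010*, 0-0110*, 0-1101, 00-010, 000-10*, 0000-0, 00001-, 001-01, 01-101, 010-01, 010-10*, 1-0010*, 1-0100*, 1-1100*, 10-100*, 1001-1, 10010-, 101-00, 1011-0, 11-100*, 111-01, 11110-
[col 2] --0010, 0-0-10, 1--100
Prime implicants: --0010, -11101, 0-0-10, 0-1101, 00-010, 0000-0, 00001-, 001-01, 01-101, 010-01, 011000, 1--100, 1001-1, 10010-, 101-00, 101011, 1011-0, 111-01, 11110-
PI chart (minterm → PIs covering it):
  0 | 0000-0  (sole → essential)
  2 | --0010,0-0-10,00-010,0000-0,00001-
  3 | 00001-  (sole → essential)
  6 | 0-0-10  (sole → essential)
  9 | 001-01  (sole → essential)
  10 | 00-010  (sole → essential)
  13 | 0-1101,001-01
  17 | 010-01  (sole → essential)
  18 | --0010,0-0-10
  21 | 01-101,010-01
  22 | 0-0-10  (sole → essential)
  24 | 011000  (sole → essential)
  29 | -11101,0-1101,01-101
  34 | --0010  (sole → essential)
  36 | 1--100,10010-
  37 | 1001-1,10010-
  39 | 1001-1  (sole → essential)
  40 | 101-00  (sole → essential)
  43 | 101011  (sole → essential)
  44 | 1--100,101-00,1011-0
  46 | 1011-0  (sole → essential)
  50 | --0010  (sole → essential)
  52 | 1--100  (sole → essential)
  57 | 111-01  (sole → essential)
  60 | 1--100,11110-
  61 | -11101,111-01,11110-
Essential prime implicants: --0010, 0-0-10, 00-010, 0000-0, 00001-, 001-01, 010-01, 011000, 1--100, 1001-1, 101-00, 101011, 1011-0, 111-01

YES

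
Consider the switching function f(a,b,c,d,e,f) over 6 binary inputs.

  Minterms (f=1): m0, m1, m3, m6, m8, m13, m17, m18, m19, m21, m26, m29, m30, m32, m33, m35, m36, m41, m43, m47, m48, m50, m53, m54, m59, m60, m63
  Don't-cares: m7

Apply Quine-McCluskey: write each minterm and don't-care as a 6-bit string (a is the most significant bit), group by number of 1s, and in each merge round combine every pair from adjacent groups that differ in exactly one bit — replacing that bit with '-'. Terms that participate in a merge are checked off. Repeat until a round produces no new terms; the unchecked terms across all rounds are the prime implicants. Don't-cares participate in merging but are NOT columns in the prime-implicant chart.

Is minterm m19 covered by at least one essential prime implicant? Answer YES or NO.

[col 0] 000000*, 000001*, 000011*, 000110*, 000111*, 001000*, 001101*, 010001*, 010010*, 010011*, 010101*, 011010*, 011101*, 011110*, 100000*, 100001*, 100011*, 100100*, 101001*, 101011*, 101111*, 110000*, 110010*, 110101*, 110110*, 111011*, 111100, 111111*
[col 1] -00000*, -00001*, -00011*, -10010, -10101, 0-0001*, 0-0011*, 0-1101, 00-000, 000-11, 0000-1*, 00000-*, 00011-, 01-010, 01-101, 010-01, 0100-1*, 01001-, 011-10, 1-0000, 1-1011*, 1-1111*, 10-001*, 10-011*, 100-00, 1000-1*, 10000-*, 101-11*, 1010-1*, 110-10, 1100-0, 111-11*
[col 2] -000-1, -0000-, 0-00-1, 1-1-11, 10-0-1
Prime implicants: -000-1, -0000-, -10010, -10101, 0-00-1, 0-1101, 00-000, 000-11, 00011-, 01-010, 01-101, 010-01, 01001-, 011-10, 1-0000, 1-1-11, 10-0-1, 100-00, 110-10, 1100-0, 111100
PI chart (minterm → PIs covering it):
  0 | -0000-,00-000
  1 | -000-1,-0000-,0-00-1
  3 | -000-1,0-00-1,000-11
  6 | 00011-  (sole → essential)
  8 | 00-000  (sole → essential)
  13 | 0-1101  (sole → essential)
  17 | 0-00-1,010-01
  18 | -10010,01-010,01001-
  19 | 0-00-1,01001-
  21 | -10101,01-101,010-01
  26 | 01-010,011-10
  29 | 0-1101,01-101
  30 | 011-10  (sole → essential)
  32 | -0000-,1-0000,100-00
  33 | -000-1,-0000-,10-0-1
  35 | -000-1,10-0-1
  36 | 100-00  (sole → essential)
  41 | 10-0-1  (sole → essential)
  43 | 1-1-11,10-0-1
  47 | 1-1-11  (sole → essential)
  48 | 1-0000,1100-0
  50 | -10010,110-10,1100-0
  53 | -10101  (sole → essential)
  54 | 110-10  (sole → essential)
  59 | 1-1-11  (sole → essential)
  60 | 111100  (sole → essential)
  63 | 1-1-11  (sole → essential)
Essential prime implicants: -10101, 0-1101, 00-000, 00011-, 011-10, 1-1-11, 10-0-1, 100-00, 110-10, 111100

NO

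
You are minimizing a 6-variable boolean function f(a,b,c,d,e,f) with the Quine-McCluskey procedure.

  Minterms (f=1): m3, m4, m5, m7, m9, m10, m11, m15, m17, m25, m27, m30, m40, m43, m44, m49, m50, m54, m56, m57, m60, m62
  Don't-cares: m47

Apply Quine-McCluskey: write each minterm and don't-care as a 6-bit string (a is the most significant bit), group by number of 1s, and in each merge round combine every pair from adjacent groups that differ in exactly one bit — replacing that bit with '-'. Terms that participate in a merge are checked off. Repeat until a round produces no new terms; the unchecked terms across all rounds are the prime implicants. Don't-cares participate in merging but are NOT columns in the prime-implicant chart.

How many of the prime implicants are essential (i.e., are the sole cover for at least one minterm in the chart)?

9

[col 0] 000011*, 000100*, 000101*, 000111*, 001001*, 001010*, 001011*, 001111*, 010001*, 011001*, 011011*, 011110*, 101000*, 101011*, 101100*, 101111*, 110001*, 110010*, 110110*, 111000*, 111001*, 111100*, 111110*
[col 1] -01011*, -01111*, -10001*, -11001*, -11110, 0-1001*, 0-1011*, 00-011*, 00-111*, 000-11*, 0001-1, 00010-, 001-11*, 0010-1*, 00101-, 01-001*, 0110-1*, 1-1000*, 1-1100*, 101-00*, 101-11*, 11-001*, 11-110, 110-10, 111-00*, 11100-, 1111-0
[col 2] -01-11, -1-001, 0-10-1, 00--11, 1-1-00
Prime implicants: -01-11, -1-001, -11110, 0-10-1, 00--11, 0001-1, 00010-, 00101-, 1-1-00, 11-110, 110-10, 11100-, 1111-0
PI chart (minterm → PIs covering it):
  3 | 00--11  (sole → essential)
  4 | 00010-  (sole → essential)
  5 | 0001-1,00010-
  7 | 00--11,0001-1
  9 | 0-10-1  (sole → essential)
  10 | 00101-  (sole → essential)
  11 | -01-11,0-10-1,00--11,00101-
  15 | -01-11,00--11
  17 | -1-001  (sole → essential)
  25 | -1-001,0-10-1
  27 | 0-10-1  (sole → essential)
  30 | -11110  (sole → essential)
  40 | 1-1-00  (sole → essential)
  43 | -01-11  (sole → essential)
  44 | 1-1-00  (sole → essential)
  49 | -1-001  (sole → essential)
  50 | 110-10  (sole → essential)
  54 | 11-110,110-10
  56 | 1-1-00,11100-
  57 | -1-001,11100-
  60 | 1-1-00,1111-0
  62 | -11110,11-110,1111-0
Essential prime implicants: -01-11, -1-001, -11110, 0-10-1, 00--11, 00010-, 00101-, 1-1-00, 110-10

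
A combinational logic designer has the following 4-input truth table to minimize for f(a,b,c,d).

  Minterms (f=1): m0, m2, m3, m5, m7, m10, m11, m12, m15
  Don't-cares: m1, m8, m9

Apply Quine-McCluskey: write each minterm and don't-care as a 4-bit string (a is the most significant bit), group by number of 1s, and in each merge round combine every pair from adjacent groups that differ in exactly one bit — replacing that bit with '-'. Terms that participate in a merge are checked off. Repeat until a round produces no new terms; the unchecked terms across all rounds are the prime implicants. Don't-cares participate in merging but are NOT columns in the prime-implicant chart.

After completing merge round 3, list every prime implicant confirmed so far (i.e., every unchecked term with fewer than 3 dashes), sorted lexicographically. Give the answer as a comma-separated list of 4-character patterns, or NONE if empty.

--11, 0--1, 1-00

[col 0] 0000*, 0001*, 0010*, 0011*, 0101*, 0111*, 1000*, 1001*, 1010*, 1011*, 1100*, 1111*
[col 1] -000*, -001*, -010*, -011*, -111*, 0-01*, 0-11*, 00-0*, 00-1*, 000-*, 001-*, 01-1*, 1-00, 1-11*, 10-0*, 10-1*, 100-*, 101-*
[col 2] --11, -0-0*, -0-1*, -00-*, -01-*, 0--1, 00--*, 10--*
[col 3] -0--
Prime implicants: --11, -0--, 0--1, 1-00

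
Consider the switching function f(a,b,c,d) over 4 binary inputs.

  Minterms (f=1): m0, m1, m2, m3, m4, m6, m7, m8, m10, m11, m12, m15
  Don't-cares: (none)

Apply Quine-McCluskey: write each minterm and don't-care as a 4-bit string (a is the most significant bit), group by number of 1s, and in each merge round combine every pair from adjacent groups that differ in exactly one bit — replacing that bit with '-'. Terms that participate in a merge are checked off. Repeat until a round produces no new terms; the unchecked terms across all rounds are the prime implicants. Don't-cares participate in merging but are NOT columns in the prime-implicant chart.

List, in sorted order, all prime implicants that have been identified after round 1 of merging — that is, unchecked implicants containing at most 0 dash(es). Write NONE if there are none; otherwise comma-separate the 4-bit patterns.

NONE

[col 0] 0000*, 0001*, 0010*, 0011*, 0100*, 0110*, 0111*, 1000*, 1010*, 1011*, 1100*, 1111*
[col 1] -000*, -010*, -011*, -100*, -111*, 0-00*, 0-10*, 0-11*, 00-0*, 00-1*, 000-*, 001-*, 01-0*, 011-*, 1-00*, 1-11*, 10-0*, 101-*
[col 2] --00, --11, -0-0, -01-, 0--0, 0-1-, 00--
Prime implicants: --00, --11, -0-0, -01-, 0--0, 0-1-, 00--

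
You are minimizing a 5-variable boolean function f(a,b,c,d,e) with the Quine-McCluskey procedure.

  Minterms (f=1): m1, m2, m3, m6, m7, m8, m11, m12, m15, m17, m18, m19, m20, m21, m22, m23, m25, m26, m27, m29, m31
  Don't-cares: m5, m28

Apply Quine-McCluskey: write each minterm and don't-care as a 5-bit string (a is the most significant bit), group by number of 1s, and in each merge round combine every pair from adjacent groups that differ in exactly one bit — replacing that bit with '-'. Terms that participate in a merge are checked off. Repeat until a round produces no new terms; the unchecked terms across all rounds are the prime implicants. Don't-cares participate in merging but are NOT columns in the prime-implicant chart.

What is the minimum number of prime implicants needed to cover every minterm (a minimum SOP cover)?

7

size-2^0 implicants → 00001(✓)  00010(✓)  00011(✓)  00101(✓)  00110(✓)  00111(✓)  01000(✓)  01011(✓)  01100(✓)  01111(✓)  10001(✓)  10010(✓)  10011(✓)  10100(✓)  10101(✓)  10110(✓)  10111(✓)  11001(✓)  11010(✓)  11011(✓)  11100(✓)  11101(✓)  11111(✓)
size-2^1 implicants → -0001(✓)  -0010(✓)  -0011(✓)  -0101(✓)  -0110(✓)  -0111(✓)  -1011(✓)  -1100  -1111(✓)  0-011(✓)  0-111(✓)  00-01(✓)  00-10(✓)  00-11(✓)  000-1(✓)  0001-(✓)  001-1(✓)  0011-(✓)  01-00  01-11(✓)  1-001(✓)  1-010(✓)  1-011(✓)  1-100(✓)  1-101(✓)  1-111(✓)  10-01(✓)  10-10(✓)  10-11(✓)  100-1(✓)  1001-(✓)  101-0(✓)  101-1(✓)  1010-(✓)  1011-(✓)  11-01(✓)  11-11(✓)  110-1(✓)  1101-(✓)  111-1(✓)  1110-(✓)
size-2^2 implicants → --011(✓)  --111(✓)  -0-01(✓)  -0-10(✓)  -0-11(✓)  -00-1(✓)  -001-(✓)  -01-1(✓)  -011-(✓)  -1-11(✓)  0--11(✓)  00--1(✓)  00-1-(✓)  1--01(✓)  1--11(✓)  1-0-1(✓)  1-01-  1-1-1(✓)  1-10-  10--1(✓)  10-1-(✓)  101--  11--1(✓)
size-2^3 implicants → ---11  -0--1  -0-1-  1---1
Unchecked terms (primes): ---11, -0--1, -0-1-, -1100, 01-00, 1---1, 1-01-, 1-10-, 101--
Minterm coverage:
  m1 ⊆ -0--1 [E]
  m2 ⊆ -0-1- [E]
  m3 ⊆ ---11,-0--1,-0-1-
  m6 ⊆ -0-1- [E]
  m7 ⊆ ---11,-0--1,-0-1-
  m8 ⊆ 01-00 [E]
  m11 ⊆ ---11 [E]
  m12 ⊆ -1100,01-00
  m15 ⊆ ---11 [E]
  m17 ⊆ -0--1,1---1
  m18 ⊆ -0-1-,1-01-
  m19 ⊆ ---11,-0--1,-0-1-,1---1,1-01-
  m20 ⊆ 1-10-,101--
  m21 ⊆ -0--1,1---1,1-10-,101--
  m22 ⊆ -0-1-,101--
  m23 ⊆ ---11,-0--1,-0-1-,1---1,101--
  m25 ⊆ 1---1 [E]
  m26 ⊆ 1-01- [E]
  m27 ⊆ ---11,1---1,1-01-
  m29 ⊆ 1---1,1-10-
  m31 ⊆ ---11,1---1
E = {---11, -0--1, -0-1-, 01-00, 1---1, 1-01-}
Petrick residual → 1-10-
Cover = de + b'e + b'd + a'bd'e' + ae + ac'd + acd'  |cover|=7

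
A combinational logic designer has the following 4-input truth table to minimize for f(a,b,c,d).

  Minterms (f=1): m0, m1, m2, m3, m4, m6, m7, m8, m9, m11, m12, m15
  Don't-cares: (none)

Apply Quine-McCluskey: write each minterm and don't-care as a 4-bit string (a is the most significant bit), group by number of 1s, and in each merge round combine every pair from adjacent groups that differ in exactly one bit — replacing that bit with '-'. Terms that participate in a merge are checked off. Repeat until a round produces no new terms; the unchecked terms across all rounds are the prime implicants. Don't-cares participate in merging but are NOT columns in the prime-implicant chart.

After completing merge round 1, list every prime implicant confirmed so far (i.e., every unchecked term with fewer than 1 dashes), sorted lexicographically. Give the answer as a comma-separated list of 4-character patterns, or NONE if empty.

NONE

[col 0] 0000*, 0001*, 0010*, 0011*, 0100*, 0110*, 0111*, 1000*, 1001*, 1011*, 1100*, 1111*
[col 1] -000*, -001*, -011*, -100*, -111*, 0-00*, 0-10*, 0-11*, 00-0*, 00-1*, 000-*, 001-*, 01-0*, 011-*, 1-00*, 1-11*, 10-1*, 100-*
[col 2] --00, --11, -0-1, -00-, 0--0, 0-1-, 00--
Prime implicants: --00, --11, -0-1, -00-, 0--0, 0-1-, 00--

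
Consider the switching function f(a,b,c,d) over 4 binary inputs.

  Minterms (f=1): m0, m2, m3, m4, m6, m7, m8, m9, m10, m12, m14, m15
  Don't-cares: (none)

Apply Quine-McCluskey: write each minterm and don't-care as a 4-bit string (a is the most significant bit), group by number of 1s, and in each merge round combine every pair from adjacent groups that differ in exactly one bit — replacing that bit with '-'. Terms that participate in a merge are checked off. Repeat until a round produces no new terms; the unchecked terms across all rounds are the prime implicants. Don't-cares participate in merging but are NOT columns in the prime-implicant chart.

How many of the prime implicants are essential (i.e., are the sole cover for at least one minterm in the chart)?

4

size-2^0 implicants → 0000(✓)  0010(✓)  0011(✓)  0100(✓)  0110(✓)  0111(✓)  1000(✓)  1001(✓)  1010(✓)  1100(✓)  1110(✓)  1111(✓)
size-2^1 implicants → -000(✓)  -010(✓)  -100(✓)  -110(✓)  -111(✓)  0-00(✓)  0-10(✓)  0-11(✓)  00-0(✓)  001-(✓)  01-0(✓)  011-(✓)  1-00(✓)  1-10(✓)  10-0(✓)  100-  11-0(✓)  111-(✓)
size-2^2 implicants → --00(✓)  --10(✓)  -0-0(✓)  -1-0(✓)  -11-  0--0(✓)  0-1-  1--0(✓)
size-2^3 implicants → ---0
Unchecked terms (primes): ---0, -11-, 0-1-, 100-
Minterm coverage:
  m0 ⊆ ---0 [E]
  m2 ⊆ ---0,0-1-
  m3 ⊆ 0-1- [E]
  m4 ⊆ ---0 [E]
  m6 ⊆ ---0,-11-,0-1-
  m7 ⊆ -11-,0-1-
  m8 ⊆ ---0,100-
  m9 ⊆ 100- [E]
  m10 ⊆ ---0 [E]
  m12 ⊆ ---0 [E]
  m14 ⊆ ---0,-11-
  m15 ⊆ -11- [E]
E = {---0, -11-, 0-1-, 100-}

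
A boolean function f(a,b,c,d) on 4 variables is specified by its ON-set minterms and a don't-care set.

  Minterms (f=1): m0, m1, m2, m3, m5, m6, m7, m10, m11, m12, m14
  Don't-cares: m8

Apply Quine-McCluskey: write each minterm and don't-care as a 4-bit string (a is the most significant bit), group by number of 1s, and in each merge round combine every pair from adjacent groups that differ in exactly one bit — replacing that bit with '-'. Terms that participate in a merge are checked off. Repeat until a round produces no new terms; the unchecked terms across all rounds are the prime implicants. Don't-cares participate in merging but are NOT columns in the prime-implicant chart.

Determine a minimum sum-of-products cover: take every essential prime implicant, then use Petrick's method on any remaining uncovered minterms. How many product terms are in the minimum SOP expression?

[col 0] 0000*, 0001*, 0010*, 0011*, 0101*, 0110*, 0111*, 1000*, 1010*, 1011*, 1100*, 1110*
[col 1] -000*, -010*, -011*, -110*, 0-01*, 0-10*, 0-11*, 00-0*, 00-1*, 000-*, 001-*, 01-1*, 011-*, 1-00*, 1-10*, 10-0*, 101-*, 11-0*
[col 2] --10, -0-0, -01-, 0--1, 0-1-, 00--, 1--0
Prime implicants: --10, -0-0, -01-, 0--1, 0-1-, 00--, 1--0
PI chart (minterm → PIs covering it):
  0 | -0-0,00--
  1 | 0--1,00--
  2 | --10,-0-0,-01-,0-1-,00--
  3 | -01-,0--1,0-1-,00--
  5 | 0--1  (sole → essential)
  6 | --10,0-1-
  7 | 0--1,0-1-
  10 | --10,-0-0,-01-,1--0
  11 | -01-  (sole → essential)
  12 | 1--0  (sole → essential)
  14 | --10,1--0
Essential prime implicants: -01-, 0--1, 1--0
Petrick residual → --10, -0-0
Minimum SOP uses 5 PIs: cd' + b'd' + b'c + a'd + ad'

5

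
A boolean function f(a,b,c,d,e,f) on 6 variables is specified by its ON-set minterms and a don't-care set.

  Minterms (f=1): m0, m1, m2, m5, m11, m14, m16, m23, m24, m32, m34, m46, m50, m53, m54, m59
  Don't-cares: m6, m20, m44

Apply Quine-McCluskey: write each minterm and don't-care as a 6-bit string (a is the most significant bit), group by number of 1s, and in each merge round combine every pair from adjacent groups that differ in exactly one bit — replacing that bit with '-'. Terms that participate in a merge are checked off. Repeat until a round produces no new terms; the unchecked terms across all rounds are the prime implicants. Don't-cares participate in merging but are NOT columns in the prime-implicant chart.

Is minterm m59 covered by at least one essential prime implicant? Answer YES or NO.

YES

Round 0: 000000✓ 000001✓ 000010✓ 000101✓ 000110✓ 001011 001110✓ 010000✓ 010100✓ 010111 011000✓ 100000✓ 100010✓ 101100✓ 101110✓ 110010✓ 110101 110110✓ 111011
Round 1: -00000✓ -00010✓ -01110 0-0000 00-110 000-01 000-10 0000-0✓ 00000- 01-000 010-00 1-0010 1000-0✓ 1011-0 110-10
Round 2: -000-0
PIs = {-000-0, -01110, 0-0000, 00-110, 000-01, 000-10, 00000-, 001011, 01-000, 010-00, 010111, 1-0010, 1011-0, 110-10, 110101, 111011}
Coverage chart:
  m0: -000-0,0-0000,00000-
  m1: 000-01,00000-
  m2: -000-0,000-10
  m5: 000-01 ←essential
  m11: 001011 ←essential
  m14: -01110,00-110
  m16: 0-0000,01-000,010-00
  m23: 010111 ←essential
  m24: 01-000 ←essential
  m32: -000-0 ←essential
  m34: -000-0,1-0010
  m46: -01110,1011-0
  m50: 1-0010,110-10
  m53: 110101 ←essential
  m54: 110-10 ←essential
  m59: 111011 ←essential
Essential: -000-0, 000-01, 001011, 01-000, 010111, 110-10, 110101, 111011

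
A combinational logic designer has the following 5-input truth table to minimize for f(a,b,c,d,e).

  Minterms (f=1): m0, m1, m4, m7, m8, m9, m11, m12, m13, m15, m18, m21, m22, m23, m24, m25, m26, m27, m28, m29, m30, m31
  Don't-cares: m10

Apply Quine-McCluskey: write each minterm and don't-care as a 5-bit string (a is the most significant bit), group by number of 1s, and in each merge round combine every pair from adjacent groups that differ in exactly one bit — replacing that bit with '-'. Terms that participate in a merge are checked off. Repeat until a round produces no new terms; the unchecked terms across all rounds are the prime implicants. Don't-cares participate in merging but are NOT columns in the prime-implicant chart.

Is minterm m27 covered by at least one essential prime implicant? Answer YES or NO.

Round 0: 00000✓ 00001✓ 00100✓ 00111✓ 01000✓ 01001✓ 01010✓ 01011✓ 01100✓ 01101✓ 01111✓ 10010✓ 10101✓ 10110✓ 10111✓ 11000✓ 11001✓ 11010✓ 11011✓ 11100✓ 11101✓ 11110✓ 11111✓
Round 1: -0111✓ -1000✓ -1001✓ -1010✓ -1011✓ -1100✓ -1101✓ -1111✓ 0-000✓ 0-001✓ 0-100✓ 0-111✓ 00-00✓ 0000-✓ 01-00✓ 01-01✓ 01-11✓ 010-0✓ 010-1✓ 0100-✓ 0101-✓ 011-1✓ 0110-✓ 1-010✓ 1-101✓ 1-110✓ 1-111✓ 10-10✓ 101-1✓ 1011-✓ 11-00✓ 11-01✓ 11-10✓ 11-11✓ 110-0✓ 110-1✓ 1100-✓ 1101-✓ 111-0✓ 111-1✓ 1110-✓ 1111-✓
Round 2: --111 -1-00✓ -1-01✓ -1-11✓ -10-0✓ -10-1✓ -100-✓ -101-✓ -11-1✓ -110-✓ 0--00 0-00- 01--1✓ 01-0-✓ 010--✓ 1--10 1-1-1 1-11- 11--0✓ 11--1✓ 11-0-✓ 11-1-✓ 110--✓ 111--✓
Round 3: -1--1 -1-0- -10-- 11---
PIs = {--111, -1--1, -1-0-, -10--, 0--00, 0-00-, 1--10, 1-1-1, 1-11-, 11---}
Coverage chart:
  m0: 0--00,0-00-
  m1: 0-00- ←essential
  m4: 0--00 ←essential
  m7: --111 ←essential
  m8: -1-0-,-10--,0--00,0-00-
  m9: -1--1,-1-0-,-10--,0-00-
  m11: -1--1,-10--
  m12: -1-0-,0--00
  m13: -1--1,-1-0-
  m15: --111,-1--1
  m18: 1--10 ←essential
  m21: 1-1-1 ←essential
  m22: 1--10,1-11-
  m23: --111,1-1-1,1-11-
  m24: -1-0-,-10--,11---
  m25: -1--1,-1-0-,-10--,11---
  m26: -10--,1--10,11---
  m27: -1--1,-10--,11---
  m28: -1-0-,11---
  m29: -1--1,-1-0-,1-1-1,11---
  m30: 1--10,1-11-,11---
  m31: --111,-1--1,1-1-1,1-11-,11---
Essential: --111, 0--00, 0-00-, 1--10, 1-1-1

NO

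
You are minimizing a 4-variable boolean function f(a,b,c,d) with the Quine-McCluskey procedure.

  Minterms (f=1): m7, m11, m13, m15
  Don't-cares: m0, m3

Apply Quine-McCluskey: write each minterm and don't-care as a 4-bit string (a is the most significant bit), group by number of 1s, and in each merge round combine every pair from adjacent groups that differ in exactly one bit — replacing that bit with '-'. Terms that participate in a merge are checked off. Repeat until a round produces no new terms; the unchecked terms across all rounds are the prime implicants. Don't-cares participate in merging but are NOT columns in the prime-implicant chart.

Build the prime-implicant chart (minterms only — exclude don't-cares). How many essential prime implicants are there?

2

[col 0] 0000, 0011*, 0111*, 1011*, 1101*, 1111*
[col 1] -011*, -111*, 0-11*, 1-11*, 11-1
[col 2] --11
Prime implicants: --11, 0000, 11-1
PI chart (minterm → PIs covering it):
  7 | --11  (sole → essential)
  11 | --11  (sole → essential)
  13 | 11-1  (sole → essential)
  15 | --11,11-1
Essential prime implicants: --11, 11-1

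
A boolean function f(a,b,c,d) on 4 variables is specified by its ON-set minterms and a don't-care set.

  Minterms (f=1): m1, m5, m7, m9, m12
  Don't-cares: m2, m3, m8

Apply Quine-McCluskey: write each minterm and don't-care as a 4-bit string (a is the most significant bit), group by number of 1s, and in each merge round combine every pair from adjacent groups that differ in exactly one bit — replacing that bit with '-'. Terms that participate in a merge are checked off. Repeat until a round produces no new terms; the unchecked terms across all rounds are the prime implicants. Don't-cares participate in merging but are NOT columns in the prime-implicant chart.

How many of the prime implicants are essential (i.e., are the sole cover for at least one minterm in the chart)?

2

size-2^0 implicants → 0001(✓)  0010(✓)  0011(✓)  0101(✓)  0111(✓)  1000(✓)  1001(✓)  1100(✓)
size-2^1 implicants → -001  0-01(✓)  0-11(✓)  00-1(✓)  001-  01-1(✓)  1-00  100-
size-2^2 implicants → 0--1
Unchecked terms (primes): -001, 0--1, 001-, 1-00, 100-
Minterm coverage:
  m1 ⊆ -001,0--1
  m5 ⊆ 0--1 [E]
  m7 ⊆ 0--1 [E]
  m9 ⊆ -001,100-
  m12 ⊆ 1-00 [E]
E = {0--1, 1-00}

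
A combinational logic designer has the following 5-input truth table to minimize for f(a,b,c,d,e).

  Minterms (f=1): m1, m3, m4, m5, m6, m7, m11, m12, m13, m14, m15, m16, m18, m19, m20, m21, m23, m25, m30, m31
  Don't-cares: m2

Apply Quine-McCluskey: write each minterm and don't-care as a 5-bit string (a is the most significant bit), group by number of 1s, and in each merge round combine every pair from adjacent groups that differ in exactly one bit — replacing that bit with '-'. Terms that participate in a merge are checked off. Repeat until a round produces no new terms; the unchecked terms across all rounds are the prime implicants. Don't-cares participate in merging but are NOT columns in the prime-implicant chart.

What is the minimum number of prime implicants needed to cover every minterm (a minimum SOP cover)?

8

size-2^0 implicants → 00001(✓)  00010(✓)  00011(✓)  00100(✓)  00101(✓)  00110(✓)  00111(✓)  01011(✓)  01100(✓)  01101(✓)  01110(✓)  01111(✓)  10000(✓)  10010(✓)  10011(✓)  10100(✓)  10101(✓)  10111(✓)  11001  11110(✓)  11111(✓)
size-2^1 implicants → -0010(✓)  -0011(✓)  -0100(✓)  -0101(✓)  -0111(✓)  -1110(✓)  -1111(✓)  0-011(✓)  0-100(✓)  0-101(✓)  0-110(✓)  0-111(✓)  00-01(✓)  00-10(✓)  00-11(✓)  000-1(✓)  0001-(✓)  001-0(✓)  001-1(✓)  0010-(✓)  0011-(✓)  01-11(✓)  011-0(✓)  011-1(✓)  0110-(✓)  0111-(✓)  1-111(✓)  10-00  10-11(✓)  100-0  1001-(✓)  101-1(✓)  1010-(✓)  1111-(✓)
size-2^2 implicants → --111  -0-11  -001-  -01-1  -010-  -111-  0--11  0-1-0(✓)  0-1-1(✓)  0-10-(✓)  0-11-(✓)  00--1  00-1-  001--(✓)  011--(✓)
size-2^3 implicants → 0-1--
Unchecked terms (primes): --111, -0-11, -001-, -01-1, -010-, -111-, 0--11, 0-1--, 00--1, 00-1-, 10-00, 100-0, 11001
Minterm coverage:
  m1 ⊆ 00--1 [E]
  m3 ⊆ -0-11,-001-,0--11,00--1,00-1-
  m4 ⊆ -010-,0-1--
  m5 ⊆ -01-1,-010-,0-1--,00--1
  m6 ⊆ 0-1--,00-1-
  m7 ⊆ --111,-0-11,-01-1,0--11,0-1--,00--1,00-1-
  m11 ⊆ 0--11 [E]
  m12 ⊆ 0-1-- [E]
  m13 ⊆ 0-1-- [E]
  m14 ⊆ -111-,0-1--
  m15 ⊆ --111,-111-,0--11,0-1--
  m16 ⊆ 10-00,100-0
  m18 ⊆ -001-,100-0
  m19 ⊆ -0-11,-001-
  m20 ⊆ -010-,10-00
  m21 ⊆ -01-1,-010-
  m23 ⊆ --111,-0-11,-01-1
  m25 ⊆ 11001 [E]
  m30 ⊆ -111- [E]
  m31 ⊆ --111,-111-
E = {-111-, 0--11, 0-1--, 00--1, 11001}
Petrick residual → -0-11, -010-, 100-0
Cover = b'de + b'cd' + bcd + a'de + a'c + a'b'e + ab'c'e' + abc'd'e  |cover|=8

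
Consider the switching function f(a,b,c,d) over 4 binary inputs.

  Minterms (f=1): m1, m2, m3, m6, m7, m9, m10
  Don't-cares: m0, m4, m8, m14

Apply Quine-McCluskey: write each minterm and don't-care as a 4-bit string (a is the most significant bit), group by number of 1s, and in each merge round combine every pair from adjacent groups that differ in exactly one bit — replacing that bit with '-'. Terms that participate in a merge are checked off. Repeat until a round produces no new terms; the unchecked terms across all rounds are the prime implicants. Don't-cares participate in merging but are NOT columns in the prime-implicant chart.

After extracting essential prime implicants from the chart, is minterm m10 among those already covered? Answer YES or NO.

NO

Round 0: 0000✓ 0001✓ 0010✓ 0011✓ 0100✓ 0110✓ 0111✓ 1000✓ 1001✓ 1010✓ 1110✓
Round 1: -000✓ -001✓ -010✓ -110✓ 0-00✓ 0-10✓ 0-11✓ 00-0✓ 00-1✓ 000-✓ 001-✓ 01-0✓ 011-✓ 1-10✓ 10-0✓ 100-✓
Round 2: --10 -0-0 -00- 0--0 0-1- 00--
PIs = {--10, -0-0, -00-, 0--0, 0-1-, 00--}
Coverage chart:
  m1: -00-,00--
  m2: --10,-0-0,0--0,0-1-,00--
  m3: 0-1-,00--
  m6: --10,0--0,0-1-
  m7: 0-1- ←essential
  m9: -00- ←essential
  m10: --10,-0-0
Essential: -00-, 0-1-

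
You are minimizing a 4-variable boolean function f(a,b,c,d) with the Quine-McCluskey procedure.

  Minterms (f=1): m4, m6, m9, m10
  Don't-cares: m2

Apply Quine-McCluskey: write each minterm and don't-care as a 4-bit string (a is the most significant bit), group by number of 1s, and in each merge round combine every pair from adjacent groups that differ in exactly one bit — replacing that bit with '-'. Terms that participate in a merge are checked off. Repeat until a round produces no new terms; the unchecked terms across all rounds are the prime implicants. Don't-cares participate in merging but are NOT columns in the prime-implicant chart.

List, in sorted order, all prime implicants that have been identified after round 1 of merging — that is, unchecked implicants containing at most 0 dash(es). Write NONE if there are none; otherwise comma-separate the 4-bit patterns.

1001

size-2^0 implicants → 0010(✓)  0100(✓)  0110(✓)  1001  1010(✓)
size-2^1 implicants → -010  0-10  01-0
Unchecked terms (primes): -010, 0-10, 01-0, 1001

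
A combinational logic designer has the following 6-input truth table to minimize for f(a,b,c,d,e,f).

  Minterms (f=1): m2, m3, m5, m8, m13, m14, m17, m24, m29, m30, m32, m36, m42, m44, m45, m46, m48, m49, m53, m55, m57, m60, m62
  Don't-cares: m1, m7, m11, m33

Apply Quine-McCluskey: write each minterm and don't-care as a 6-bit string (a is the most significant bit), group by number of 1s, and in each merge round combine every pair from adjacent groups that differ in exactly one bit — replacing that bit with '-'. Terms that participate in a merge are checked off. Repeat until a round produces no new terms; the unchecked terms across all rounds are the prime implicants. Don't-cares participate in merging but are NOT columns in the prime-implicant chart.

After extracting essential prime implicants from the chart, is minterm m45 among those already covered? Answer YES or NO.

size-2^0 implicants → 000001(✓)  000010(✓)  000011(✓)  000101(✓)  000111(✓)  001000(✓)  001011(✓)  001101(✓)  001110(✓)  010001(✓)  011000(✓)  011101(✓)  011110(✓)  100000(✓)  100001(✓)  100100(✓)  101010(✓)  101100(✓)  101101(✓)  101110(✓)  110000(✓)  110001(✓)  110101(✓)  110111(✓)  111001(✓)  111100(✓)  111110(✓)
size-2^1 implicants → -00001(✓)  -01101  -01110(✓)  -10001(✓)  -11110(✓)  0-0001(✓)  0-1000  0-1101  0-1110(✓)  00-011  00-101  000-01(✓)  000-11(✓)  0000-1(✓)  00001-  0001-1(✓)  1-0000(✓)  1-0001(✓)  1-1100(✓)  1-1110(✓)  10-100  100-00  10000-(✓)  101-10  1011-0(✓)  10110-  11-001  110-01  11000-(✓)  1101-1  1111-0(✓)
size-2^2 implicants → --0001  --1110  000--1  1-000-  1-11-0
Unchecked terms (primes): --0001, --1110, -01101, 0-1000, 0-1101, 00-011, 00-101, 000--1, 00001-, 1-000-, 1-11-0, 10-100, 100-00, 101-10, 10110-, 11-001, 110-01, 1101-1
Minterm coverage:
  m2 ⊆ 00001- [E]
  m3 ⊆ 00-011,000--1,00001-
  m5 ⊆ 00-101,000--1
  m8 ⊆ 0-1000 [E]
  m13 ⊆ -01101,0-1101,00-101
  m14 ⊆ --1110 [E]
  m17 ⊆ --0001 [E]
  m24 ⊆ 0-1000 [E]
  m29 ⊆ 0-1101 [E]
  m30 ⊆ --1110 [E]
  m32 ⊆ 1-000-,100-00
  m36 ⊆ 10-100,100-00
  m42 ⊆ 101-10 [E]
  m44 ⊆ 1-11-0,10-100,10110-
  m45 ⊆ -01101,10110-
  m46 ⊆ --1110,1-11-0,101-10
  m48 ⊆ 1-000- [E]
  m49 ⊆ --0001,1-000-,11-001,110-01
  m53 ⊆ 110-01,1101-1
  m55 ⊆ 1101-1 [E]
  m57 ⊆ 11-001 [E]
  m60 ⊆ 1-11-0 [E]
  m62 ⊆ --1110,1-11-0
E = {--0001, --1110, 0-1000, 0-1101, 00001-, 1-000-, 1-11-0, 101-10, 11-001, 1101-1}

NO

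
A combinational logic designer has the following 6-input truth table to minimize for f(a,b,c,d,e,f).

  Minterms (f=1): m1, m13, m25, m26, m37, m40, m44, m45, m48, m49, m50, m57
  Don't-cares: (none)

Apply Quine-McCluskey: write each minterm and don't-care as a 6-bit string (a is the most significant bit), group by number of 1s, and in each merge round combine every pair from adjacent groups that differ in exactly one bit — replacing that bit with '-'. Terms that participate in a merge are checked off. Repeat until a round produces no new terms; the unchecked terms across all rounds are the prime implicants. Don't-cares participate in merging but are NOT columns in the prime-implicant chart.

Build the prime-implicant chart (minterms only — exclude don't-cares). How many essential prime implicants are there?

7

Round 0: 000001 001101✓ 011001✓ 011010 100101✓ 101000✓ 101100✓ 101101✓ 110000✓ 110001✓ 110010✓ 111001✓
Round 1: -01101 -11001 10-101 101-00 10110- 11-001 1100-0 11000-
PIs = {-01101, -11001, 000001, 011010, 10-101, 101-00, 10110-, 11-001, 1100-0, 11000-}
Coverage chart:
  m1: 000001 ←essential
  m13: -01101 ←essential
  m25: -11001 ←essential
  m26: 011010 ←essential
  m37: 10-101 ←essential
  m40: 101-00 ←essential
  m44: 101-00,10110-
  m45: -01101,10-101,10110-
  m48: 1100-0,11000-
  m49: 11-001,11000-
  m50: 1100-0 ←essential
  m57: -11001,11-001
Essential: -01101, -11001, 000001, 011010, 10-101, 101-00, 1100-0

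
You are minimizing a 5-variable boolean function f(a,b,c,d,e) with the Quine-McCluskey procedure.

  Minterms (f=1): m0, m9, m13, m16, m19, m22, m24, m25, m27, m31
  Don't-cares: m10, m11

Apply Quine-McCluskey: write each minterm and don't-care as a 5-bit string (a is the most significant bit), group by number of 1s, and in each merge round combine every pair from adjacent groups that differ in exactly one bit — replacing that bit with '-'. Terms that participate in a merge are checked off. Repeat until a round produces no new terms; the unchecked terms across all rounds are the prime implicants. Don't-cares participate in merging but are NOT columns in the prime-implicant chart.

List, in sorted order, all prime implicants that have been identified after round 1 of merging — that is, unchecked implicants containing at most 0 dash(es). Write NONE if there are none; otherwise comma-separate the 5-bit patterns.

10110

size-2^0 implicants → 00000(✓)  01001(✓)  01010(✓)  01011(✓)  01101(✓)  10000(✓)  10011(✓)  10110  11000(✓)  11001(✓)  11011(✓)  11111(✓)
size-2^1 implicants → -0000  -1001(✓)  -1011(✓)  01-01  010-1(✓)  0101-  1-000  1-011  11-11  110-1(✓)  1100-
size-2^2 implicants → -10-1
Unchecked terms (primes): -0000, -10-1, 01-01, 0101-, 1-000, 1-011, 10110, 11-11, 1100-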